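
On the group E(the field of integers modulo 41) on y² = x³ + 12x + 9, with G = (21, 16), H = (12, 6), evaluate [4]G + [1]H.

First 4G:
Double-and-add on 4 = (100)₂. Start with G = (21, 16) for the leading 1-bit.
double: tangent at (21, 16): λ = (3·21² + 12)/(2·16) ≡ 23/32. 32⁻¹ ≡ 9 (mod 41) since 32·9 = 288 ≡ 1, so λ ≡ 23·9 ≡ 2.
  x = λ² - 21 - 21 = 4 - 42 ≡ 3; y = λ·(21 - 3) - 16 ≡ 20. → (3, 20)
double: tangent at (3, 20): λ = (3·3² + 12)/(2·20) ≡ 39/40. 40⁻¹ ≡ 40 (mod 41), so λ ≡ 39·40 ≡ 2.
  x = λ² - 3 - 3 = 4 - 6 ≡ 39; y = λ·(3 - 39) - 20 ≡ 31. → (39, 31)
4G = (39, 31).
Finally 4G + H:
(39, 31) + (12, 6). λ = (6 - 31)/(12 - 39) ≡ 16/14 mod 41. 14⁻¹ ≡ 3 (mod 41) since 14·3 = 42 ≡ 1, so λ ≡ 7.
  x = λ² - 39 - 12 = 49 - 51 ≡ 39; y = λ·(39 - 39) - 31 ≡ 10. → (39, 10)

(39, 10)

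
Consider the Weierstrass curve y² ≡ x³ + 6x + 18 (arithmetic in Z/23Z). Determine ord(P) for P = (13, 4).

7

2P: tangent at (13, 4): λ = (3·13² + 6)/(2·4) ≡ 7/8. 8⁻¹ ≡ 3 (mod 23), so λ ≡ 7·3 ≡ 21.
  x = λ² - 13 - 13 = 441 - 26 ≡ 1; y = λ·(13 - 1) - 4 ≡ 18. → (1, 18)
3P: (1, 18) + (13, 4). λ = (4 - 18)/(13 - 1) ≡ 9/12 mod 23. 12⁻¹ ≡ 2 (mod 23), so λ ≡ 18.
  x = λ² - 1 - 13 = 324 - 14 ≡ 11; y = λ·(1 - 11) - 18 ≡ 9. → (11, 9)
4P: (11, 9) + (13, 4). λ = (4 - 9)/(13 - 11) ≡ 18/2 mod 23. 2⁻¹ ≡ 12 (mod 23) since 2·12 = 24 ≡ 1, so λ ≡ 9.
  x = λ² - 11 - 13 = 81 - 24 ≡ 11; y = λ·(11 - 11) - 9 ≡ 14. → (11, 14)
5P: (11, 14) + (13, 4). λ = (4 - 14)/(13 - 11) ≡ 13/2 mod 23. 2⁻¹ ≡ 12 (mod 23), so λ ≡ 18.
  x = λ² - 11 - 13 = 324 - 24 ≡ 1; y = λ·(11 - 1) - 14 ≡ 5. → (1, 5)
6P: (1, 5) + (13, 4). λ = (4 - 5)/(13 - 1) ≡ 22/12 mod 23. 12⁻¹ ≡ 2 (mod 23), so λ ≡ 21.
  x = λ² - 1 - 13 = 441 - 14 ≡ 13; y = λ·(1 - 13) - 5 ≡ 19. → (13, 19)
7P: (13, 19) + (13, 4): same x and y₁ ≡ -y₂, so the sum is O.
7P = O, so the order is 7.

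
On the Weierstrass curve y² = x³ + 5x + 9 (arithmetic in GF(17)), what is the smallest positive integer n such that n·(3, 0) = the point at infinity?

2P: (3, 0) + (3, 0): same x and y₁ ≡ -y₂, so the sum is the point at infinity.
2P = the point at infinity, so the order is 2.

2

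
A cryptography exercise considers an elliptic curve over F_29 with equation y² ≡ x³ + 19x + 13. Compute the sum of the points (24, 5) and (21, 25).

(22, 1)

(24, 5) + (21, 25). λ = (25 - 5)/(21 - 24) ≡ 20/26 mod 29. 26⁻¹ ≡ 19 (mod 29) since 26·19 = 494 ≡ 1, so λ ≡ 3.
  x = λ² - 24 - 21 = 9 - 45 ≡ 22; y = λ·(24 - 22) - 5 ≡ 1. → (22, 1)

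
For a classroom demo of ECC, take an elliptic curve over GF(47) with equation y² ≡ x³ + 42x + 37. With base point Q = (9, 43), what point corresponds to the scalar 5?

Repeated addition: build up to 5Q.
2Q: tangent at (9, 43): λ = (3·9² + 42)/(2·43) ≡ 3/39. 39⁻¹ ≡ 41 (mod 47) since 39·41 = 1599 ≡ 1, so λ ≡ 3·41 ≡ 29.
  x = λ² - 9 - 9 = 841 - 18 ≡ 24; y = λ·(9 - 24) - 43 ≡ 39. → (24, 39)
3Q: (24, 39) + (9, 43). λ = (43 - 39)/(9 - 24) ≡ 4/32 mod 47. 32⁻¹ ≡ 25 (mod 47), so λ ≡ 6.
  x = λ² - 24 - 9 = 36 - 33 ≡ 3; y = λ·(24 - 3) - 39 ≡ 40. → (3, 40)
4Q: (3, 40) + (9, 43). λ = (43 - 40)/(9 - 3) ≡ 3/6 mod 47. 6⁻¹ ≡ 8 (mod 47) since 6·8 = 48 ≡ 1, so λ ≡ 24.
  x = λ² - 3 - 9 = 576 - 12 ≡ 0; y = λ·(3 - 0) - 40 ≡ 32. → (0, 32)
5Q: (0, 32) + (9, 43). λ = (43 - 32)/(9 - 0) ≡ 11/9 mod 47. 9⁻¹ ≡ 21 (mod 47), so λ ≡ 43.
  x = λ² - 0 - 9 = 1849 - 9 ≡ 7; y = λ·(0 - 7) - 32 ≡ 43. → (7, 43)

(7, 43)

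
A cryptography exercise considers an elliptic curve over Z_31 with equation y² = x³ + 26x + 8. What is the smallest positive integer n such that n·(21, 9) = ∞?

9

2P: tangent at (21, 9): λ = (3·21² + 26)/(2·9) ≡ 16/18. 18⁻¹ ≡ 19 (mod 31), so λ ≡ 16·19 ≡ 25.
  x = λ² - 21 - 21 = 625 - 42 ≡ 25; y = λ·(21 - 25) - 9 ≡ 15. → (25, 15)
3P: (25, 15) + (21, 9). λ = (9 - 15)/(21 - 25) ≡ 25/27 mod 31. 27⁻¹ ≡ 23 (mod 31) since 27·23 = 621 ≡ 1, so λ ≡ 17.
  x = λ² - 25 - 21 = 289 - 46 ≡ 26; y = λ·(25 - 26) - 15 ≡ 30. → (26, 30)
4P: (26, 30) + (21, 9). λ = (9 - 30)/(21 - 26) ≡ 10/26 mod 31. 26⁻¹ ≡ 6 (mod 31) since 26·6 = 156 ≡ 1, so λ ≡ 29.
  x = λ² - 26 - 21 = 841 - 47 ≡ 19; y = λ·(26 - 19) - 30 ≡ 18. → (19, 18)
5P: (19, 18) + (21, 9). λ = (9 - 18)/(21 - 19) ≡ 22/2 mod 31. 2⁻¹ ≡ 16 (mod 31), so λ ≡ 11.
  x = λ² - 19 - 21 = 121 - 40 ≡ 19; y = λ·(19 - 19) - 18 ≡ 13. → (19, 13)
6P: (19, 13) + (21, 9). λ = (9 - 13)/(21 - 19) ≡ 27/2 mod 31. 2⁻¹ ≡ 16 (mod 31) since 2·16 = 32 ≡ 1, so λ ≡ 29.
  x = λ² - 19 - 21 = 841 - 40 ≡ 26; y = λ·(19 - 26) - 13 ≡ 1. → (26, 1)
7P: (26, 1) + (21, 9). λ = (9 - 1)/(21 - 26) ≡ 8/26 mod 31. 26⁻¹ ≡ 6 (mod 31), so λ ≡ 17.
  x = λ² - 26 - 21 = 289 - 47 ≡ 25; y = λ·(26 - 25) - 1 ≡ 16. → (25, 16)
8P: (25, 16) + (21, 9). λ = (9 - 16)/(21 - 25) ≡ 24/27 mod 31. 27⁻¹ ≡ 23 (mod 31), so λ ≡ 25.
  x = λ² - 25 - 21 = 625 - 46 ≡ 21; y = λ·(25 - 21) - 16 ≡ 22. → (21, 22)
9P: (21, 22) + (21, 9): same x and y₁ ≡ -y₂, so the sum is ∞.
9P = ∞, so the order is 9.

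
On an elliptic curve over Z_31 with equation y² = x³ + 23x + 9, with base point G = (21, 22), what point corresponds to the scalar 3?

Repeated addition: build up to 3G.
2G: tangent at (21, 22): λ = (3·21² + 23)/(2·22) ≡ 13/13. 13⁻¹ ≡ 12 (mod 31), so λ ≡ 13·12 ≡ 1.
  x = λ² - 21 - 21 = 1 - 42 ≡ 21; y = λ·(21 - 21) - 22 ≡ 9. → (21, 9)
3G: (21, 9) + (21, 22): same x and y₁ ≡ -y₂, so the sum is the point at infinity.

O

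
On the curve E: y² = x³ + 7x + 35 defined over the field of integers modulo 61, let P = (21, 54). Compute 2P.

(16, 20)

tangent at (21, 54): λ = (3·21² + 7)/(2·54) ≡ 49/47. 47⁻¹ ≡ 13 (mod 61), so λ ≡ 49·13 ≡ 27.
  x = λ² - 21 - 21 = 729 - 42 ≡ 16; y = λ·(21 - 16) - 54 ≡ 20. → (16, 20)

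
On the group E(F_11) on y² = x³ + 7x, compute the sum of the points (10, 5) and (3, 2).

(2, 0)

(10, 5) + (3, 2). λ = (2 - 5)/(3 - 10) ≡ 8/4 mod 11. 4⁻¹ ≡ 3 (mod 11), so λ ≡ 2.
  x = λ² - 10 - 3 = 4 - 13 ≡ 2; y = λ·(10 - 2) - 5 ≡ 0. → (2, 0)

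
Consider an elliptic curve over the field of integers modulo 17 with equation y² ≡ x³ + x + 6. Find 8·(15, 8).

(1, 12)

Write G = (15, 8).
Double-and-add on 8 = (1000)₂. Start with G = (15, 8) for the leading 1-bit.
double: tangent at (15, 8): λ = (3·15² + 1)/(2·8) ≡ 13/16. 16⁻¹ ≡ 16 (mod 17) since 16·16 = 256 ≡ 1, so λ ≡ 13·16 ≡ 4.
  x = λ² - 15 - 15 = 16 - 30 ≡ 3; y = λ·(15 - 3) - 8 ≡ 6. → (3, 6)
double: tangent at (3, 6): λ = (3·3² + 1)/(2·6) ≡ 11/12. 12⁻¹ ≡ 10 (mod 17) since 12·10 = 120 ≡ 1, so λ ≡ 11·10 ≡ 8.
  x = λ² - 3 - 3 = 64 - 6 ≡ 7; y = λ·(3 - 7) - 6 ≡ 13. → (7, 13)
double: tangent at (7, 13): λ = (3·7² + 1)/(2·13) ≡ 12/9. 9⁻¹ ≡ 2 (mod 17) since 9·2 = 18 ≡ 1, so λ ≡ 12·2 ≡ 7.
  x = λ² - 7 - 7 = 49 - 14 ≡ 1; y = λ·(7 - 1) - 13 ≡ 12. → (1, 12)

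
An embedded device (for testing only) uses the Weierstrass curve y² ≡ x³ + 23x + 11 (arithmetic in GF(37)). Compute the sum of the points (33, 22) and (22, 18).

(33, 22) + (22, 18). λ = (18 - 22)/(22 - 33) ≡ 33/26 mod 37. 26⁻¹ ≡ 10 (mod 37) since 26·10 = 260 ≡ 1, so λ ≡ 34.
  x = λ² - 33 - 22 = 1156 - 55 ≡ 28; y = λ·(33 - 28) - 22 ≡ 0. → (28, 0)

(28, 0)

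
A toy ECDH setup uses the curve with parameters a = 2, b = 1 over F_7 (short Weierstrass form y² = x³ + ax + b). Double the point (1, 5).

(0, 6)

tangent at (1, 5): λ = (3·1² + 2)/(2·5) ≡ 5/3. 3⁻¹ ≡ 5 (mod 7) since 3·5 = 15 ≡ 1, so λ ≡ 5·5 ≡ 4.
  x = λ² - 1 - 1 = 16 - 2 ≡ 0; y = λ·(1 - 0) - 5 ≡ 6. → (0, 6)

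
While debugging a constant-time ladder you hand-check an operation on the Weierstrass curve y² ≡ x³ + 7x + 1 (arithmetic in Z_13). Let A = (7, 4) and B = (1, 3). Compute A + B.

(7, 4) + (1, 3). λ = (3 - 4)/(1 - 7) ≡ 12/7 mod 13. 7⁻¹ ≡ 2 (mod 13), so λ ≡ 11.
  x = λ² - 7 - 1 = 121 - 8 ≡ 9; y = λ·(7 - 9) - 4 ≡ 0. → (9, 0)

(9, 0)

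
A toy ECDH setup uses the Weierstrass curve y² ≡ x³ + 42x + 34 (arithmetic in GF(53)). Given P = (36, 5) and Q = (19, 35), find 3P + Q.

First 3P:
Repeated addition: build up to 3P.
2P: tangent at (36, 5): λ = (3·36² + 42)/(2·5) ≡ 8/10. 10⁻¹ ≡ 16 (mod 53), so λ ≡ 8·16 ≡ 22.
  x = λ² - 36 - 36 = 484 - 72 ≡ 41; y = λ·(36 - 41) - 5 ≡ 44. → (41, 44)
3P: (41, 44) + (36, 5). λ = (5 - 44)/(36 - 41) ≡ 14/48 mod 53. 48⁻¹ ≡ 21 (mod 53), so λ ≡ 29.
  x = λ² - 41 - 36 = 841 - 77 ≡ 22; y = λ·(41 - 22) - 44 ≡ 30. → (22, 30)
3P = (22, 30).
Finally 3P + Q:
(22, 30) + (19, 35). λ = (35 - 30)/(19 - 22) ≡ 5/50 mod 53. 50⁻¹ ≡ 35 (mod 53) since 50·35 = 1750 ≡ 1, so λ ≡ 16.
  x = λ² - 22 - 19 = 256 - 41 ≡ 3; y = λ·(22 - 3) - 30 ≡ 9. → (3, 9)

(3, 9)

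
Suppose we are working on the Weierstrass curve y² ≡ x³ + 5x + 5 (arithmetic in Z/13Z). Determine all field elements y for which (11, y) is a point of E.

0

x³ + 5x + 5 = 1391 ≡ 0 (mod 13).
Only y = 0 satisfies y² ≡ 0.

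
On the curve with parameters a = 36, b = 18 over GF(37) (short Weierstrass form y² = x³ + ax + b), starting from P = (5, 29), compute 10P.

Double-and-add on 10 = (1010)₂. Start with P = (5, 29) for the leading 1-bit.
double: tangent at (5, 29): λ = (3·5² + 36)/(2·29) ≡ 0/21. 21⁻¹ ≡ 30 (mod 37) since 21·30 = 630 ≡ 1, so λ ≡ 0·30 ≡ 0.
  x = λ² - 5 - 5 = 0 - 10 ≡ 27; y = λ·(5 - 27) - 29 ≡ 8. → (27, 8)
double: tangent at (27, 8): λ = (3·27² + 36)/(2·8) ≡ 3/16. 16⁻¹ ≡ 7 (mod 37), so λ ≡ 3·7 ≡ 21.
  x = λ² - 27 - 27 = 441 - 54 ≡ 17; y = λ·(27 - 17) - 8 ≡ 17. → (17, 17)
add P: (17, 17) + (5, 29). λ = (29 - 17)/(5 - 17) ≡ 12/25 mod 37. 25⁻¹ ≡ 3 (mod 37), so λ ≡ 36.
  x = λ² - 17 - 5 = 1296 - 22 ≡ 16; y = λ·(17 - 16) - 17 ≡ 19. → (16, 19)
double: tangent at (16, 19): λ = (3·16² + 36)/(2·19) ≡ 27/1. 1⁻¹ ≡ 1 (mod 37), so λ ≡ 27·1 ≡ 27.
  x = λ² - 16 - 16 = 729 - 32 ≡ 31; y = λ·(16 - 31) - 19 ≡ 20. → (31, 20)

(31, 20)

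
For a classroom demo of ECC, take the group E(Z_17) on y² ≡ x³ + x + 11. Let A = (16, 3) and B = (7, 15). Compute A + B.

(9, 16)

(16, 3) + (7, 15). λ = (15 - 3)/(7 - 16) ≡ 12/8 mod 17. 8⁻¹ ≡ 15 (mod 17), so λ ≡ 10.
  x = λ² - 16 - 7 = 100 - 23 ≡ 9; y = λ·(16 - 9) - 3 ≡ 16. → (9, 16)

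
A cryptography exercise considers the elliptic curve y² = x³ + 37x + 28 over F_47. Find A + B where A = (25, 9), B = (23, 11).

(25, 9) + (23, 11). λ = (11 - 9)/(23 - 25) ≡ 2/45 mod 47. 45⁻¹ ≡ 23 (mod 47) since 45·23 = 1035 ≡ 1, so λ ≡ 46.
  x = λ² - 25 - 23 = 2116 - 48 ≡ 0; y = λ·(25 - 0) - 9 ≡ 13. → (0, 13)

(0, 13)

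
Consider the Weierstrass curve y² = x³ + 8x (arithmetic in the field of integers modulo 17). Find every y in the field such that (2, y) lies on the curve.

none

x³ + 8x + 0 = 24 ≡ 7 (mod 17).
7 is a non-residue mod 17; no y exists.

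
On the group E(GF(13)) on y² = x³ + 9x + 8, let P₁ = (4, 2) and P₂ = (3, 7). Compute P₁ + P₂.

(5, 3)

(4, 2) + (3, 7). λ = (7 - 2)/(3 - 4) ≡ 5/12 mod 13. 12⁻¹ ≡ 12 (mod 13) since 12·12 = 144 ≡ 1, so λ ≡ 8.
  x = λ² - 4 - 3 = 64 - 7 ≡ 5; y = λ·(4 - 5) - 2 ≡ 3. → (5, 3)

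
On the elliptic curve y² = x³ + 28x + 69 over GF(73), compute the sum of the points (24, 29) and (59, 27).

(24, 29) + (59, 27). λ = (27 - 29)/(59 - 24) ≡ 71/35 mod 73. 35⁻¹ ≡ 48 (mod 73), so λ ≡ 50.
  x = λ² - 24 - 59 = 2500 - 83 ≡ 8; y = λ·(24 - 8) - 29 ≡ 41. → (8, 41)

(8, 41)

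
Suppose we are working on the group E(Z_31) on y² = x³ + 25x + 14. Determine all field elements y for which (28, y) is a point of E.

x³ + 25x + 14 = 22666 ≡ 5 (mod 31).
Square roots of 5 mod 31: 6 and 25 (since 6² = 36 ≡ 5).

6, 25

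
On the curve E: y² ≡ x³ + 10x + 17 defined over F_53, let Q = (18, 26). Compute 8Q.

(0, 21)

Double-and-add on 8 = (1000)₂. Start with Q = (18, 26) for the leading 1-bit.
double: tangent at (18, 26): λ = (3·18² + 10)/(2·26) ≡ 28/52. 52⁻¹ ≡ 52 (mod 53), so λ ≡ 28·52 ≡ 25.
  x = λ² - 18 - 18 = 625 - 36 ≡ 6; y = λ·(18 - 6) - 26 ≡ 9. → (6, 9)
double: tangent at (6, 9): λ = (3·6² + 10)/(2·9) ≡ 12/18. 18⁻¹ ≡ 3 (mod 53), so λ ≡ 12·3 ≡ 36.
  x = λ² - 6 - 6 = 1296 - 12 ≡ 12; y = λ·(6 - 12) - 9 ≡ 40. → (12, 40)
double: tangent at (12, 40): λ = (3·12² + 10)/(2·40) ≡ 18/27. 27⁻¹ ≡ 2 (mod 53), so λ ≡ 18·2 ≡ 36.
  x = λ² - 12 - 12 = 1296 - 24 ≡ 0; y = λ·(12 - 0) - 40 ≡ 21. → (0, 21)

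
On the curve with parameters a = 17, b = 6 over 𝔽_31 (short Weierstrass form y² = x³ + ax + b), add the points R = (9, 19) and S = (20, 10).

(9, 19) + (20, 10). λ = (10 - 19)/(20 - 9) ≡ 22/11 mod 31. 11⁻¹ ≡ 17 (mod 31) since 11·17 = 187 ≡ 1, so λ ≡ 2.
  x = λ² - 9 - 20 = 4 - 29 ≡ 6; y = λ·(9 - 6) - 19 ≡ 18. → (6, 18)

(6, 18)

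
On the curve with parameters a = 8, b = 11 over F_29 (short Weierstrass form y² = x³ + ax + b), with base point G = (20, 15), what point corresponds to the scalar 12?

(4, 7)

Repeated addition: build up to 12G.
2G: tangent at (20, 15): λ = (3·20² + 8)/(2·15) ≡ 19/1. 1⁻¹ ≡ 1 (mod 29), so λ ≡ 19·1 ≡ 19.
  x = λ² - 20 - 20 = 361 - 40 ≡ 2; y = λ·(20 - 2) - 15 ≡ 8. → (2, 8)
3G: (2, 8) + (20, 15). λ = (15 - 8)/(20 - 2) ≡ 7/18 mod 29. 18⁻¹ ≡ 21 (mod 29) since 18·21 = 378 ≡ 1, so λ ≡ 2.
  x = λ² - 2 - 20 = 4 - 22 ≡ 11; y = λ·(2 - 11) - 8 ≡ 3. → (11, 3)
4G: (11, 3) + (20, 15). λ = (15 - 3)/(20 - 11) ≡ 12/9 mod 29. 9⁻¹ ≡ 13 (mod 29), so λ ≡ 11.
  x = λ² - 11 - 20 = 121 - 31 ≡ 3; y = λ·(11 - 3) - 3 ≡ 27. → (3, 27)
5G: (3, 27) + (20, 15). λ = (15 - 27)/(20 - 3) ≡ 17/17 mod 29. 17⁻¹ ≡ 12 (mod 29) since 17·12 = 204 ≡ 1, so λ ≡ 1.
  x = λ² - 3 - 20 = 1 - 23 ≡ 7; y = λ·(3 - 7) - 27 ≡ 27. → (7, 27)
6G: (7, 27) + (20, 15). λ = (15 - 27)/(20 - 7) ≡ 17/13 mod 29. 13⁻¹ ≡ 9 (mod 29) since 13·9 = 117 ≡ 1, so λ ≡ 8.
  x = λ² - 7 - 20 = 64 - 27 ≡ 8; y = λ·(7 - 8) - 27 ≡ 23. → (8, 23)
7G: (8, 23) + (20, 15). λ = (15 - 23)/(20 - 8) ≡ 21/12 mod 29. 12⁻¹ ≡ 17 (mod 29) since 12·17 = 204 ≡ 1, so λ ≡ 9.
  x = λ² - 8 - 20 = 81 - 28 ≡ 24; y = λ·(8 - 24) - 23 ≡ 7. → (24, 7)
8G: (24, 7) + (20, 15). λ = (15 - 7)/(20 - 24) ≡ 8/25 mod 29. 25⁻¹ ≡ 7 (mod 29), so λ ≡ 27.
  x = λ² - 24 - 20 = 729 - 44 ≡ 18; y = λ·(24 - 18) - 7 ≡ 10. → (18, 10)
9G: (18, 10) + (20, 15). λ = (15 - 10)/(20 - 18) ≡ 5/2 mod 29. 2⁻¹ ≡ 15 (mod 29) since 2·15 = 30 ≡ 1, so λ ≡ 17.
  x = λ² - 18 - 20 = 289 - 38 ≡ 19; y = λ·(18 - 19) - 10 ≡ 2. → (19, 2)
10G: (19, 2) + (20, 15). λ = (15 - 2)/(20 - 19) ≡ 13/1 mod 29. 1⁻¹ ≡ 1 (mod 29), so λ ≡ 13.
  x = λ² - 19 - 20 = 169 - 39 ≡ 14; y = λ·(19 - 14) - 2 ≡ 5. → (14, 5)
11G: (14, 5) + (20, 15). λ = (15 - 5)/(20 - 14) ≡ 10/6 mod 29. 6⁻¹ ≡ 5 (mod 29), so λ ≡ 21.
  x = λ² - 14 - 20 = 441 - 34 ≡ 1; y = λ·(14 - 1) - 5 ≡ 7. → (1, 7)
12G: (1, 7) + (20, 15). λ = (15 - 7)/(20 - 1) ≡ 8/19 mod 29. 19⁻¹ ≡ 26 (mod 29), so λ ≡ 5.
  x = λ² - 1 - 20 = 25 - 21 ≡ 4; y = λ·(1 - 4) - 7 ≡ 7. → (4, 7)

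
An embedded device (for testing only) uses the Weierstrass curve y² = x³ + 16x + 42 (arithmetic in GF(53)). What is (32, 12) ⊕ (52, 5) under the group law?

(32, 12) + (52, 5). λ = (5 - 12)/(52 - 32) ≡ 46/20 mod 53. 20⁻¹ ≡ 8 (mod 53) since 20·8 = 160 ≡ 1, so λ ≡ 50.
  x = λ² - 32 - 52 = 2500 - 84 ≡ 31; y = λ·(32 - 31) - 12 ≡ 38. → (31, 38)

(31, 38)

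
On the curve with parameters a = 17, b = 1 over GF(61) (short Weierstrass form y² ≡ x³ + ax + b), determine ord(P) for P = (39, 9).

2P: tangent at (39, 9): λ = (3·39² + 17)/(2·9) ≡ 5/18. 18⁻¹ ≡ 17 (mod 61), so λ ≡ 5·17 ≡ 24.
  x = λ² - 39 - 39 = 576 - 78 ≡ 10; y = λ·(39 - 10) - 9 ≡ 16. → (10, 16)
3P: (10, 16) + (39, 9). λ = (9 - 16)/(39 - 10) ≡ 54/29 mod 61. 29⁻¹ ≡ 40 (mod 61), so λ ≡ 25.
  x = λ² - 10 - 39 = 625 - 49 ≡ 27; y = λ·(10 - 27) - 16 ≡ 47. → (27, 47)
4P: (27, 47) + (39, 9). λ = (9 - 47)/(39 - 27) ≡ 23/12 mod 61. 12⁻¹ ≡ 56 (mod 61), so λ ≡ 7.
  x = λ² - 27 - 39 = 49 - 66 ≡ 44; y = λ·(27 - 44) - 47 ≡ 17. → (44, 17)
5P: (44, 17) + (39, 9). λ = (9 - 17)/(39 - 44) ≡ 53/56 mod 61. 56⁻¹ ≡ 12 (mod 61) since 56·12 = 672 ≡ 1, so λ ≡ 26.
  x = λ² - 44 - 39 = 676 - 83 ≡ 44; y = λ·(44 - 44) - 17 ≡ 44. → (44, 44)
6P: (44, 44) + (39, 9). λ = (9 - 44)/(39 - 44) ≡ 26/56 mod 61. 56⁻¹ ≡ 12 (mod 61), so λ ≡ 7.
  x = λ² - 44 - 39 = 49 - 83 ≡ 27; y = λ·(44 - 27) - 44 ≡ 14. → (27, 14)
7P: (27, 14) + (39, 9). λ = (9 - 14)/(39 - 27) ≡ 56/12 mod 61. 12⁻¹ ≡ 56 (mod 61), so λ ≡ 25.
  x = λ² - 27 - 39 = 625 - 66 ≡ 10; y = λ·(27 - 10) - 14 ≡ 45. → (10, 45)
8P: (10, 45) + (39, 9). λ = (9 - 45)/(39 - 10) ≡ 25/29 mod 61. 29⁻¹ ≡ 40 (mod 61), so λ ≡ 24.
  x = λ² - 10 - 39 = 576 - 49 ≡ 39; y = λ·(10 - 39) - 45 ≡ 52. → (39, 52)
9P: (39, 52) + (39, 9): same x and y₁ ≡ -y₂, so the sum is O.
9P = O, so the order is 9.

9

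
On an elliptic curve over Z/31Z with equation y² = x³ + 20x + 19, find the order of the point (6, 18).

3

2P: tangent at (6, 18): λ = (3·6² + 20)/(2·18) ≡ 4/5. 5⁻¹ ≡ 25 (mod 31), so λ ≡ 4·25 ≡ 7.
  x = λ² - 6 - 6 = 49 - 12 ≡ 6; y = λ·(6 - 6) - 18 ≡ 13. → (6, 13)
3P: (6, 13) + (6, 18): same x and y₁ ≡ -y₂, so the sum is the point at infinity.
3P = the point at infinity, so the order is 3.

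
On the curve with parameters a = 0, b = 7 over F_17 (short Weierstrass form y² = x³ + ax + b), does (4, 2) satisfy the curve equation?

y² = 2² ≡ 4; x³ + 0x + 7 = 71 ≡ 3 (mod 17). 4 ≠ 3.

no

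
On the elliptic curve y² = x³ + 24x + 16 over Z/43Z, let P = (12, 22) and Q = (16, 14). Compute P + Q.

(12, 22) + (16, 14). λ = (14 - 22)/(16 - 12) ≡ 35/4 mod 43. 4⁻¹ ≡ 11 (mod 43), so λ ≡ 41.
  x = λ² - 12 - 16 = 1681 - 28 ≡ 19; y = λ·(12 - 19) - 22 ≡ 35. → (19, 35)

(19, 35)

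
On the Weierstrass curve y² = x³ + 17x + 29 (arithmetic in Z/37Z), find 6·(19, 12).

(11, 17)

Write P = (19, 12).
Double-and-add on 6 = (110)₂. Start with P = (19, 12) for the leading 1-bit.
double: tangent at (19, 12): λ = (3·19² + 17)/(2·12) ≡ 27/24. 24⁻¹ ≡ 17 (mod 37), so λ ≡ 27·17 ≡ 15.
  x = λ² - 19 - 19 = 225 - 38 ≡ 2; y = λ·(19 - 2) - 12 ≡ 21. → (2, 21)
add P: (2, 21) + (19, 12). λ = (12 - 21)/(19 - 2) ≡ 28/17 mod 37. 17⁻¹ ≡ 24 (mod 37) since 17·24 = 408 ≡ 1, so λ ≡ 6.
  x = λ² - 2 - 19 = 36 - 21 ≡ 15; y = λ·(2 - 15) - 21 ≡ 12. → (15, 12)
double: tangent at (15, 12): λ = (3·15² + 17)/(2·12) ≡ 26/24. 24⁻¹ ≡ 17 (mod 37), so λ ≡ 26·17 ≡ 35.
  x = λ² - 15 - 15 = 1225 - 30 ≡ 11; y = λ·(15 - 11) - 12 ≡ 17. → (11, 17)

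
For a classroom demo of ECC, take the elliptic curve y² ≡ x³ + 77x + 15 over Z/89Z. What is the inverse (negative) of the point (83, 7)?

(83, 82)

-(83, 7) = (83, -7 mod 89) = (83, 82).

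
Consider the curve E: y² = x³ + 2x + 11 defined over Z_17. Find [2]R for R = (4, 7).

(11, 2)

tangent at (4, 7): λ = (3·4² + 2)/(2·7) ≡ 16/14. 14⁻¹ ≡ 11 (mod 17), so λ ≡ 16·11 ≡ 6.
  x = λ² - 4 - 4 = 36 - 8 ≡ 11; y = λ·(4 - 11) - 7 ≡ 2. → (11, 2)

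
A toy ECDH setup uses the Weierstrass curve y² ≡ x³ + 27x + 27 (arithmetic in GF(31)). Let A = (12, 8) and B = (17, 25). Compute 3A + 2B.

First 3A:
Repeated addition: build up to 3A.
2A: tangent at (12, 8): λ = (3·12² + 27)/(2·8) ≡ 25/16. 16⁻¹ ≡ 2 (mod 31), so λ ≡ 25·2 ≡ 19.
  x = λ² - 12 - 12 = 361 - 24 ≡ 27; y = λ·(12 - 27) - 8 ≡ 17. → (27, 17)
3A: (27, 17) + (12, 8). λ = (8 - 17)/(12 - 27) ≡ 22/16 mod 31. 16⁻¹ ≡ 2 (mod 31), so λ ≡ 13.
  x = λ² - 27 - 12 = 169 - 39 ≡ 6; y = λ·(27 - 6) - 17 ≡ 8. → (6, 8)
3A = (6, 8).
Next 2B:
Repeated addition: build up to 2B.
2B: tangent at (17, 25): λ = (3·17² + 27)/(2·25) ≡ 26/19. 19⁻¹ ≡ 18 (mod 31), so λ ≡ 26·18 ≡ 3.
  x = λ² - 17 - 17 = 9 - 34 ≡ 6; y = λ·(17 - 6) - 25 ≡ 8. → (6, 8)
2B = (6, 8).
Finally 3A + 2B:
tangent at (6, 8): λ = (3·6² + 27)/(2·8) ≡ 11/16. 16⁻¹ ≡ 2 (mod 31) since 16·2 = 32 ≡ 1, so λ ≡ 11·2 ≡ 22.
  x = λ² - 6 - 6 = 484 - 12 ≡ 7; y = λ·(6 - 7) - 8 ≡ 1. → (7, 1)

(7, 1)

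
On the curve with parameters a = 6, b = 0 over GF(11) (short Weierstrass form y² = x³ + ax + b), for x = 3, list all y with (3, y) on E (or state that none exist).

x³ + 6x + 0 = 45 ≡ 1 (mod 11).
Square roots of 1 mod 11: 1 and 10 (since 1² = 1 ≡ 1).

1, 10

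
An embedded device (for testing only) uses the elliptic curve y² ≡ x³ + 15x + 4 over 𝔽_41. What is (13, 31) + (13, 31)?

(7, 1)

tangent at (13, 31): λ = (3·13² + 15)/(2·31) ≡ 30/21. 21⁻¹ ≡ 2 (mod 41), so λ ≡ 30·2 ≡ 19.
  x = λ² - 13 - 13 = 361 - 26 ≡ 7; y = λ·(13 - 7) - 31 ≡ 1. → (7, 1)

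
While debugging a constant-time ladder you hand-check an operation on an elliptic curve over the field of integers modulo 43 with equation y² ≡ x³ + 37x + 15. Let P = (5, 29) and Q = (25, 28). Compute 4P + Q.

(32, 30)

First 4P:
Double-and-add on 4 = (100)₂. Start with P = (5, 29) for the leading 1-bit.
double: tangent at (5, 29): λ = (3·5² + 37)/(2·29) ≡ 26/15. 15⁻¹ ≡ 23 (mod 43), so λ ≡ 26·23 ≡ 39.
  x = λ² - 5 - 5 = 1521 - 10 ≡ 6; y = λ·(5 - 6) - 29 ≡ 18. → (6, 18)
double: tangent at (6, 18): λ = (3·6² + 37)/(2·18) ≡ 16/36. 36⁻¹ ≡ 6 (mod 43) since 36·6 = 216 ≡ 1, so λ ≡ 16·6 ≡ 10.
  x = λ² - 6 - 6 = 100 - 12 ≡ 2; y = λ·(6 - 2) - 18 ≡ 22. → (2, 22)
4P = (2, 22).
Finally 4P + Q:
(2, 22) + (25, 28). λ = (28 - 22)/(25 - 2) ≡ 6/23 mod 43. 23⁻¹ ≡ 15 (mod 43), so λ ≡ 4.
  x = λ² - 2 - 25 = 16 - 27 ≡ 32; y = λ·(2 - 32) - 22 ≡ 30. → (32, 30)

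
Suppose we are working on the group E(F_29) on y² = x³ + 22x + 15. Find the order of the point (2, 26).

9

2P: tangent at (2, 26): λ = (3·2² + 22)/(2·26) ≡ 5/23. 23⁻¹ ≡ 24 (mod 29) since 23·24 = 552 ≡ 1, so λ ≡ 5·24 ≡ 4.
  x = λ² - 2 - 2 = 16 - 4 ≡ 12; y = λ·(2 - 12) - 26 ≡ 21. → (12, 21)
3P: (12, 21) + (2, 26). λ = (26 - 21)/(2 - 12) ≡ 5/19 mod 29. 19⁻¹ ≡ 26 (mod 29), so λ ≡ 14.
  x = λ² - 12 - 2 = 196 - 14 ≡ 8; y = λ·(12 - 8) - 21 ≡ 6. → (8, 6)
4P: (8, 6) + (2, 26). λ = (26 - 6)/(2 - 8) ≡ 20/23 mod 29. 23⁻¹ ≡ 24 (mod 29) since 23·24 = 552 ≡ 1, so λ ≡ 16.
  x = λ² - 8 - 2 = 256 - 10 ≡ 14; y = λ·(8 - 14) - 6 ≡ 14. → (14, 14)
5P: (14, 14) + (2, 26). λ = (26 - 14)/(2 - 14) ≡ 12/17 mod 29. 17⁻¹ ≡ 12 (mod 29), so λ ≡ 28.
  x = λ² - 14 - 2 = 784 - 16 ≡ 14; y = λ·(14 - 14) - 14 ≡ 15. → (14, 15)
6P: (14, 15) + (2, 26). λ = (26 - 15)/(2 - 14) ≡ 11/17 mod 29. 17⁻¹ ≡ 12 (mod 29), so λ ≡ 16.
  x = λ² - 14 - 2 = 256 - 16 ≡ 8; y = λ·(14 - 8) - 15 ≡ 23. → (8, 23)
7P: (8, 23) + (2, 26). λ = (26 - 23)/(2 - 8) ≡ 3/23 mod 29. 23⁻¹ ≡ 24 (mod 29) since 23·24 = 552 ≡ 1, so λ ≡ 14.
  x = λ² - 8 - 2 = 196 - 10 ≡ 12; y = λ·(8 - 12) - 23 ≡ 8. → (12, 8)
8P: (12, 8) + (2, 26). λ = (26 - 8)/(2 - 12) ≡ 18/19 mod 29. 19⁻¹ ≡ 26 (mod 29), so λ ≡ 4.
  x = λ² - 12 - 2 = 16 - 14 ≡ 2; y = λ·(12 - 2) - 8 ≡ 3. → (2, 3)
9P: (2, 3) + (2, 26): same x and y₁ ≡ -y₂, so the sum is O.
9P = O, so the order is 9.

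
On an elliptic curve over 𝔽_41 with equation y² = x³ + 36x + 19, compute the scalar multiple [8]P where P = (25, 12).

Repeated addition: build up to 8P.
2P: tangent at (25, 12): λ = (3·25² + 36)/(2·12) ≡ 25/24. 24⁻¹ ≡ 12 (mod 41), so λ ≡ 25·12 ≡ 13.
  x = λ² - 25 - 25 = 169 - 50 ≡ 37; y = λ·(25 - 37) - 12 ≡ 37. → (37, 37)
3P: (37, 37) + (25, 12). λ = (12 - 37)/(25 - 37) ≡ 16/29 mod 41. 29⁻¹ ≡ 17 (mod 41), so λ ≡ 26.
  x = λ² - 37 - 25 = 676 - 62 ≡ 40; y = λ·(37 - 40) - 37 ≡ 8. → (40, 8)
4P: (40, 8) + (25, 12). λ = (12 - 8)/(25 - 40) ≡ 4/26 mod 41. 26⁻¹ ≡ 30 (mod 41), so λ ≡ 38.
  x = λ² - 40 - 25 = 1444 - 65 ≡ 26; y = λ·(40 - 26) - 8 ≡ 32. → (26, 32)
5P: (26, 32) + (25, 12). λ = (12 - 32)/(25 - 26) ≡ 21/40 mod 41. 40⁻¹ ≡ 40 (mod 41) since 40·40 = 1600 ≡ 1, so λ ≡ 20.
  x = λ² - 26 - 25 = 400 - 51 ≡ 21; y = λ·(26 - 21) - 32 ≡ 27. → (21, 27)
6P: (21, 27) + (25, 12). λ = (12 - 27)/(25 - 21) ≡ 26/4 mod 41. 4⁻¹ ≡ 31 (mod 41) since 4·31 = 124 ≡ 1, so λ ≡ 27.
  x = λ² - 21 - 25 = 729 - 46 ≡ 27; y = λ·(21 - 27) - 27 ≡ 16. → (27, 16)
7P: (27, 16) + (25, 12). λ = (12 - 16)/(25 - 27) ≡ 37/39 mod 41. 39⁻¹ ≡ 20 (mod 41), so λ ≡ 2.
  x = λ² - 27 - 25 = 4 - 52 ≡ 34; y = λ·(27 - 34) - 16 ≡ 11. → (34, 11)
8P: (34, 11) + (25, 12). λ = (12 - 11)/(25 - 34) ≡ 1/32 mod 41. 32⁻¹ ≡ 9 (mod 41) since 32·9 = 288 ≡ 1, so λ ≡ 9.
  x = λ² - 34 - 25 = 81 - 59 ≡ 22; y = λ·(34 - 22) - 11 ≡ 15. → (22, 15)

(22, 15)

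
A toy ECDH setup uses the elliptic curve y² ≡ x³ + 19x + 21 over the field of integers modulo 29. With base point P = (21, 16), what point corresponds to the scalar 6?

(9, 14)

Repeated addition: build up to 6P.
2P: tangent at (21, 16): λ = (3·21² + 19)/(2·16) ≡ 8/3. 3⁻¹ ≡ 10 (mod 29), so λ ≡ 8·10 ≡ 22.
  x = λ² - 21 - 21 = 484 - 42 ≡ 7; y = λ·(21 - 7) - 16 ≡ 2. → (7, 2)
3P: (7, 2) + (21, 16). λ = (16 - 2)/(21 - 7) ≡ 14/14 mod 29. 14⁻¹ ≡ 27 (mod 29), so λ ≡ 1.
  x = λ² - 7 - 21 = 1 - 28 ≡ 2; y = λ·(7 - 2) - 2 ≡ 3. → (2, 3)
4P: (2, 3) + (21, 16). λ = (16 - 3)/(21 - 2) ≡ 13/19 mod 29. 19⁻¹ ≡ 26 (mod 29), so λ ≡ 19.
  x = λ² - 2 - 21 = 361 - 23 ≡ 19; y = λ·(2 - 19) - 3 ≡ 22. → (19, 22)
5P: (19, 22) + (21, 16). λ = (16 - 22)/(21 - 19) ≡ 23/2 mod 29. 2⁻¹ ≡ 15 (mod 29), so λ ≡ 26.
  x = λ² - 19 - 21 = 676 - 40 ≡ 27; y = λ·(19 - 27) - 22 ≡ 2. → (27, 2)
6P: (27, 2) + (21, 16). λ = (16 - 2)/(21 - 27) ≡ 14/23 mod 29. 23⁻¹ ≡ 24 (mod 29), so λ ≡ 17.
  x = λ² - 27 - 21 = 289 - 48 ≡ 9; y = λ·(27 - 9) - 2 ≡ 14. → (9, 14)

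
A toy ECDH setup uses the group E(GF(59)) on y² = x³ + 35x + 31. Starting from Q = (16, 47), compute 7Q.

Double-and-add on 7 = (111)₂. Start with Q = (16, 47) for the leading 1-bit.
double: tangent at (16, 47): λ = (3·16² + 35)/(2·47) ≡ 36/35. 35⁻¹ ≡ 27 (mod 59), so λ ≡ 36·27 ≡ 28.
  x = λ² - 16 - 16 = 784 - 32 ≡ 44; y = λ·(16 - 44) - 47 ≡ 54. → (44, 54)
add Q: (44, 54) + (16, 47). λ = (47 - 54)/(16 - 44) ≡ 52/31 mod 59. 31⁻¹ ≡ 40 (mod 59), so λ ≡ 15.
  x = λ² - 44 - 16 = 225 - 60 ≡ 47; y = λ·(44 - 47) - 54 ≡ 19. → (47, 19)
double: tangent at (47, 19): λ = (3·47² + 35)/(2·19) ≡ 54/38. 38⁻¹ ≡ 14 (mod 59) since 38·14 = 532 ≡ 1, so λ ≡ 54·14 ≡ 48.
  x = λ² - 47 - 47 = 2304 - 94 ≡ 27; y = λ·(47 - 27) - 19 ≡ 56. → (27, 56)
add Q: (27, 56) + (16, 47). λ = (47 - 56)/(16 - 27) ≡ 50/48 mod 59. 48⁻¹ ≡ 16 (mod 59), so λ ≡ 33.
  x = λ² - 27 - 16 = 1089 - 43 ≡ 43; y = λ·(27 - 43) - 56 ≡ 6. → (43, 6)

(43, 6)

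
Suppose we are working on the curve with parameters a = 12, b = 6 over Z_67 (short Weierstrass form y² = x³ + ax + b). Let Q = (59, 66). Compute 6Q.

(37, 7)

Double-and-add on 6 = (110)₂. Start with Q = (59, 66) for the leading 1-bit.
double: tangent at (59, 66): λ = (3·59² + 12)/(2·66) ≡ 3/65. 65⁻¹ ≡ 33 (mod 67) since 65·33 = 2145 ≡ 1, so λ ≡ 3·33 ≡ 32.
  x = λ² - 59 - 59 = 1024 - 118 ≡ 35; y = λ·(59 - 35) - 66 ≡ 32. → (35, 32)
add Q: (35, 32) + (59, 66). λ = (66 - 32)/(59 - 35) ≡ 34/24 mod 67. 24⁻¹ ≡ 14 (mod 67) since 24·14 = 336 ≡ 1, so λ ≡ 7.
  x = λ² - 35 - 59 = 49 - 94 ≡ 22; y = λ·(35 - 22) - 32 ≡ 59. → (22, 59)
double: tangent at (22, 59): λ = (3·22² + 12)/(2·59) ≡ 57/51. 51⁻¹ ≡ 46 (mod 67) since 51·46 = 2346 ≡ 1, so λ ≡ 57·46 ≡ 9.
  x = λ² - 22 - 22 = 81 - 44 ≡ 37; y = λ·(22 - 37) - 59 ≡ 7. → (37, 7)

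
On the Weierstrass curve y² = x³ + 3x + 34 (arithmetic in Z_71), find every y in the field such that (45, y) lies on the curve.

x³ + 3x + 34 = 91294 ≡ 59 (mod 71).
59 is a non-residue mod 71; no y exists.

none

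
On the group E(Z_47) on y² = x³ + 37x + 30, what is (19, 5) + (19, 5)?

(4, 30)

tangent at (19, 5): λ = (3·19² + 37)/(2·5) ≡ 39/10. 10⁻¹ ≡ 33 (mod 47), so λ ≡ 39·33 ≡ 18.
  x = λ² - 19 - 19 = 324 - 38 ≡ 4; y = λ·(19 - 4) - 5 ≡ 30. → (4, 30)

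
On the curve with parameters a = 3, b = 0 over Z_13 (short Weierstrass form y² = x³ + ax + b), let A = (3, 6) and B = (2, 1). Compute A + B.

(7, 0)

(3, 6) + (2, 1). λ = (1 - 6)/(2 - 3) ≡ 8/12 mod 13. 12⁻¹ ≡ 12 (mod 13), so λ ≡ 5.
  x = λ² - 3 - 2 = 25 - 5 ≡ 7; y = λ·(3 - 7) - 6 ≡ 0. → (7, 0)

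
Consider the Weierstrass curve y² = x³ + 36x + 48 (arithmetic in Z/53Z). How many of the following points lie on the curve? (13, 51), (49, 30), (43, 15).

(13, 51): 51² ≡ 4, rhs ≡ 10 → off.
(49, 30): 30² ≡ 52, rhs ≡ 52 → on.
(43, 15): 15² ≡ 13, rhs ≡ 13 → on.

2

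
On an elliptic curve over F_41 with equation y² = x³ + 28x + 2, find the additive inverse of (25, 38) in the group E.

(25, 3)

-(25, 38) = (25, -38 mod 41) = (25, 3).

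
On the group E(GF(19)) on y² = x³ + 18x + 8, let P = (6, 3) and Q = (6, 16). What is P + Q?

The two points share x = 6 and their y-coordinates satisfy 3 + 16 ≡ 0 (mod 19), so they are inverses. Their sum is ∞.

O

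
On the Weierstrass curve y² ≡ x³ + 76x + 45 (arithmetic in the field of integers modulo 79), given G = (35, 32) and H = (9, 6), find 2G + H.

First 2G:
Repeated addition: build up to 2G.
2G: tangent at (35, 32): λ = (3·35² + 76)/(2·32) ≡ 38/64. 64⁻¹ ≡ 21 (mod 79), so λ ≡ 38·21 ≡ 8.
  x = λ² - 35 - 35 = 64 - 70 ≡ 73; y = λ·(35 - 73) - 32 ≡ 59. → (73, 59)
2G = (73, 59).
Finally 2G + H:
(73, 59) + (9, 6). λ = (6 - 59)/(9 - 73) ≡ 26/15 mod 79. 15⁻¹ ≡ 58 (mod 79) since 15·58 = 870 ≡ 1, so λ ≡ 7.
  x = λ² - 73 - 9 = 49 - 82 ≡ 46; y = λ·(73 - 46) - 59 ≡ 51. → (46, 51)

(46, 51)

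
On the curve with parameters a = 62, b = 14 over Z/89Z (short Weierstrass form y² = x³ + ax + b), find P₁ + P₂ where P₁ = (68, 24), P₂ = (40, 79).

(2, 18)

(68, 24) + (40, 79). λ = (79 - 24)/(40 - 68) ≡ 55/61 mod 89. 61⁻¹ ≡ 54 (mod 89), so λ ≡ 33.
  x = λ² - 68 - 40 = 1089 - 108 ≡ 2; y = λ·(68 - 2) - 24 ≡ 18. → (2, 18)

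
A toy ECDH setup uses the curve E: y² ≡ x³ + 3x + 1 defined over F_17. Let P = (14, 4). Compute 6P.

(15, 2)

Double-and-add on 6 = (110)₂. Start with P = (14, 4) for the leading 1-bit.
double: tangent at (14, 4): λ = (3·14² + 3)/(2·4) ≡ 13/8. 8⁻¹ ≡ 15 (mod 17), so λ ≡ 13·15 ≡ 8.
  x = λ² - 14 - 14 = 64 - 28 ≡ 2; y = λ·(14 - 2) - 4 ≡ 7. → (2, 7)
add P: (2, 7) + (14, 4). λ = (4 - 7)/(14 - 2) ≡ 14/12 mod 17. 12⁻¹ ≡ 10 (mod 17) since 12·10 = 120 ≡ 1, so λ ≡ 4.
  x = λ² - 2 - 14 = 16 - 16 ≡ 0; y = λ·(2 - 0) - 7 ≡ 1. → (0, 1)
double: tangent at (0, 1): λ = (3·0² + 3)/(2·1) ≡ 3/2. 2⁻¹ ≡ 9 (mod 17), so λ ≡ 3·9 ≡ 10.
  x = λ² - 0 - 0 = 100 - 0 ≡ 15; y = λ·(0 - 15) - 1 ≡ 2. → (15, 2)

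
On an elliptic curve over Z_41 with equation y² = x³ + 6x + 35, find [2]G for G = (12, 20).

(22, 14)

tangent at (12, 20): λ = (3·12² + 6)/(2·20) ≡ 28/40. 40⁻¹ ≡ 40 (mod 41), so λ ≡ 28·40 ≡ 13.
  x = λ² - 12 - 12 = 169 - 24 ≡ 22; y = λ·(12 - 22) - 20 ≡ 14. → (22, 14)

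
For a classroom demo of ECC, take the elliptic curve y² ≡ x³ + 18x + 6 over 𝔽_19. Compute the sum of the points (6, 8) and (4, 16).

(6, 8) + (4, 16). λ = (16 - 8)/(4 - 6) ≡ 8/17 mod 19. 17⁻¹ ≡ 9 (mod 19), so λ ≡ 15.
  x = λ² - 6 - 4 = 225 - 10 ≡ 6; y = λ·(6 - 6) - 8 ≡ 11. → (6, 11)

(6, 11)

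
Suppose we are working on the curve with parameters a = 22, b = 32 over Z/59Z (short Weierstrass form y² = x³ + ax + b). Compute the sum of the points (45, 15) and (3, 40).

(45, 15) + (3, 40). λ = (40 - 15)/(3 - 45) ≡ 25/17 mod 59. 17⁻¹ ≡ 7 (mod 59) since 17·7 = 119 ≡ 1, so λ ≡ 57.
  x = λ² - 45 - 3 = 3249 - 48 ≡ 15; y = λ·(45 - 15) - 15 ≡ 43. → (15, 43)

(15, 43)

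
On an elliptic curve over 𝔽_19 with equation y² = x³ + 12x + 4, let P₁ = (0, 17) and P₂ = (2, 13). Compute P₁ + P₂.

(2, 6)

(0, 17) + (2, 13). λ = (13 - 17)/(2 - 0) ≡ 15/2 mod 19. 2⁻¹ ≡ 10 (mod 19) since 2·10 = 20 ≡ 1, so λ ≡ 17.
  x = λ² - 0 - 2 = 289 - 2 ≡ 2; y = λ·(0 - 2) - 17 ≡ 6. → (2, 6)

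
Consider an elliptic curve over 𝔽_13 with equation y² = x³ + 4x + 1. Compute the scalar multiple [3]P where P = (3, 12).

(0, 1)

Repeated addition: build up to 3P.
2P: tangent at (3, 12): λ = (3·3² + 4)/(2·12) ≡ 5/11. 11⁻¹ ≡ 6 (mod 13), so λ ≡ 5·6 ≡ 4.
  x = λ² - 3 - 3 = 16 - 6 ≡ 10; y = λ·(3 - 10) - 12 ≡ 12. → (10, 12)
3P: (10, 12) + (3, 12). λ = (12 - 12)/(3 - 10) ≡ 0/6 mod 13. 6⁻¹ ≡ 11 (mod 13), so λ ≡ 0.
  x = λ² - 10 - 3 = 0 - 13 ≡ 0; y = λ·(10 - 0) - 12 ≡ 1. → (0, 1)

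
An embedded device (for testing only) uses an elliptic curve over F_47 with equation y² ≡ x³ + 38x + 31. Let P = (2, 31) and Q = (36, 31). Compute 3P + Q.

First 3P:
Repeated addition: build up to 3P.
2P: tangent at (2, 31): λ = (3·2² + 38)/(2·31) ≡ 3/15. 15⁻¹ ≡ 22 (mod 47) since 15·22 = 330 ≡ 1, so λ ≡ 3·22 ≡ 19.
  x = λ² - 2 - 2 = 361 - 4 ≡ 28; y = λ·(2 - 28) - 31 ≡ 39. → (28, 39)
3P: (28, 39) + (2, 31). λ = (31 - 39)/(2 - 28) ≡ 39/21 mod 47. 21⁻¹ ≡ 9 (mod 47) since 21·9 = 189 ≡ 1, so λ ≡ 22.
  x = λ² - 28 - 2 = 484 - 30 ≡ 31; y = λ·(28 - 31) - 39 ≡ 36. → (31, 36)
3P = (31, 36).
Finally 3P + Q:
(31, 36) + (36, 31). λ = (31 - 36)/(36 - 31) ≡ 42/5 mod 47. 5⁻¹ ≡ 19 (mod 47), so λ ≡ 46.
  x = λ² - 31 - 36 = 2116 - 67 ≡ 28; y = λ·(31 - 28) - 36 ≡ 8. → (28, 8)

(28, 8)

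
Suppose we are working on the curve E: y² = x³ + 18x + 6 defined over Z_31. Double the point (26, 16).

(10, 15)

tangent at (26, 16): λ = (3·26² + 18)/(2·16) ≡ 0/1. 1⁻¹ ≡ 1 (mod 31), so λ ≡ 0·1 ≡ 0.
  x = λ² - 26 - 26 = 0 - 52 ≡ 10; y = λ·(26 - 10) - 16 ≡ 15. → (10, 15)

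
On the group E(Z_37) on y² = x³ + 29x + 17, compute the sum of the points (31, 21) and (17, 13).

(31, 21) + (17, 13). λ = (13 - 21)/(17 - 31) ≡ 29/23 mod 37. 23⁻¹ ≡ 29 (mod 37), so λ ≡ 27.
  x = λ² - 31 - 17 = 729 - 48 ≡ 15; y = λ·(31 - 15) - 21 ≡ 4. → (15, 4)

(15, 4)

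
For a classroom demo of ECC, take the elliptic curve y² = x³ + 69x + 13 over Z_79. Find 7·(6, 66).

Write Q = (6, 66).
Double-and-add on 7 = (111)₂. Start with Q = (6, 66) for the leading 1-bit.
double: tangent at (6, 66): λ = (3·6² + 69)/(2·66) ≡ 19/53. 53⁻¹ ≡ 3 (mod 79), so λ ≡ 19·3 ≡ 57.
  x = λ² - 6 - 6 = 3249 - 12 ≡ 77; y = λ·(6 - 77) - 66 ≡ 74. → (77, 74)
add Q: (77, 74) + (6, 66). λ = (66 - 74)/(6 - 77) ≡ 71/8 mod 79. 8⁻¹ ≡ 10 (mod 79), so λ ≡ 78.
  x = λ² - 77 - 6 = 6084 - 83 ≡ 76; y = λ·(77 - 76) - 74 ≡ 4. → (76, 4)
double: tangent at (76, 4): λ = (3·76² + 69)/(2·4) ≡ 17/8. 8⁻¹ ≡ 10 (mod 79), so λ ≡ 17·10 ≡ 12.
  x = λ² - 76 - 76 = 144 - 152 ≡ 71; y = λ·(76 - 71) - 4 ≡ 56. → (71, 56)
add Q: (71, 56) + (6, 66). λ = (66 - 56)/(6 - 71) ≡ 10/14 mod 79. 14⁻¹ ≡ 17 (mod 79), so λ ≡ 12.
  x = λ² - 71 - 6 = 144 - 77 ≡ 67; y = λ·(71 - 67) - 56 ≡ 71. → (67, 71)

(67, 71)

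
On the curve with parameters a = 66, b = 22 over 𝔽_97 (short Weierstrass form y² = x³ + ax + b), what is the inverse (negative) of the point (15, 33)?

-(15, 33) = (15, -33 mod 97) = (15, 64).

(15, 64)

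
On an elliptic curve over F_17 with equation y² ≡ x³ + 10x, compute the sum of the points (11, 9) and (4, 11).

(11, 9) + (4, 11). λ = (11 - 9)/(4 - 11) ≡ 2/10 mod 17. 10⁻¹ ≡ 12 (mod 17), so λ ≡ 7.
  x = λ² - 11 - 4 = 49 - 15 ≡ 0; y = λ·(11 - 0) - 9 ≡ 0. → (0, 0)

(0, 0)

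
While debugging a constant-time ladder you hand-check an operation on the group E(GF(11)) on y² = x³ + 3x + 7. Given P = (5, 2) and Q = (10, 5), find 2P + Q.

(5, 9)

First 2P:
Repeated addition: build up to 2P.
2P: tangent at (5, 2): λ = (3·5² + 3)/(2·2) ≡ 1/4. 4⁻¹ ≡ 3 (mod 11), so λ ≡ 1·3 ≡ 3.
  x = λ² - 5 - 5 = 9 - 10 ≡ 10; y = λ·(5 - 10) - 2 ≡ 5. → (10, 5)
2P = (10, 5).
Finally 2P + Q:
tangent at (10, 5): λ = (3·10² + 3)/(2·5) ≡ 6/10. 10⁻¹ ≡ 10 (mod 11), so λ ≡ 6·10 ≡ 5.
  x = λ² - 10 - 10 = 25 - 20 ≡ 5; y = λ·(10 - 5) - 5 ≡ 9. → (5, 9)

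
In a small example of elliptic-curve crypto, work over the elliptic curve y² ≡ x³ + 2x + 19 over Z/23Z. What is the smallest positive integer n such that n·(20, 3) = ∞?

2P: tangent at (20, 3): λ = (3·20² + 2)/(2·3) ≡ 6/6. 6⁻¹ ≡ 4 (mod 23), so λ ≡ 6·4 ≡ 1.
  x = λ² - 20 - 20 = 1 - 40 ≡ 7; y = λ·(20 - 7) - 3 ≡ 10. → (7, 10)
3P: (7, 10) + (20, 3). λ = (3 - 10)/(20 - 7) ≡ 16/13 mod 23. 13⁻¹ ≡ 16 (mod 23), so λ ≡ 3.
  x = λ² - 7 - 20 = 9 - 27 ≡ 5; y = λ·(7 - 5) - 10 ≡ 19. → (5, 19)
4P: (5, 19) + (20, 3). λ = (3 - 19)/(20 - 5) ≡ 7/15 mod 23. 15⁻¹ ≡ 20 (mod 23), so λ ≡ 2.
  x = λ² - 5 - 20 = 4 - 25 ≡ 2; y = λ·(5 - 2) - 19 ≡ 10. → (2, 10)
5P: (2, 10) + (20, 3). λ = (3 - 10)/(20 - 2) ≡ 16/18 mod 23. 18⁻¹ ≡ 9 (mod 23), so λ ≡ 6.
  x = λ² - 2 - 20 = 36 - 22 ≡ 14; y = λ·(2 - 14) - 10 ≡ 10. → (14, 10)
6P: (14, 10) + (20, 3). λ = (3 - 10)/(20 - 14) ≡ 16/6 mod 23. 6⁻¹ ≡ 4 (mod 23), so λ ≡ 18.
  x = λ² - 14 - 20 = 324 - 34 ≡ 14; y = λ·(14 - 14) - 10 ≡ 13. → (14, 13)
7P: (14, 13) + (20, 3). λ = (3 - 13)/(20 - 14) ≡ 13/6 mod 23. 6⁻¹ ≡ 4 (mod 23), so λ ≡ 6.
  x = λ² - 14 - 20 = 36 - 34 ≡ 2; y = λ·(14 - 2) - 13 ≡ 13. → (2, 13)
8P: (2, 13) + (20, 3). λ = (3 - 13)/(20 - 2) ≡ 13/18 mod 23. 18⁻¹ ≡ 9 (mod 23), so λ ≡ 2.
  x = λ² - 2 - 20 = 4 - 22 ≡ 5; y = λ·(2 - 5) - 13 ≡ 4. → (5, 4)
9P: (5, 4) + (20, 3). λ = (3 - 4)/(20 - 5) ≡ 22/15 mod 23. 15⁻¹ ≡ 20 (mod 23), so λ ≡ 3.
  x = λ² - 5 - 20 = 9 - 25 ≡ 7; y = λ·(5 - 7) - 4 ≡ 13. → (7, 13)
10P: (7, 13) + (20, 3). λ = (3 - 13)/(20 - 7) ≡ 13/13 mod 23. 13⁻¹ ≡ 16 (mod 23), so λ ≡ 1.
  x = λ² - 7 - 20 = 1 - 27 ≡ 20; y = λ·(7 - 20) - 13 ≡ 20. → (20, 20)
11P: (20, 20) + (20, 3): same x and y₁ ≡ -y₂, so the sum is ∞.
11P = ∞, so the order is 11.

11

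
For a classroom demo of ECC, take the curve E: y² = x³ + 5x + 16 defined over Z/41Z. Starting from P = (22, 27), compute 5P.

Repeated addition: build up to 5P.
2P: tangent at (22, 27): λ = (3·22² + 5)/(2·27) ≡ 22/13. 13⁻¹ ≡ 19 (mod 41) since 13·19 = 247 ≡ 1, so λ ≡ 22·19 ≡ 8.
  x = λ² - 22 - 22 = 64 - 44 ≡ 20; y = λ·(22 - 20) - 27 ≡ 30. → (20, 30)
3P: (20, 30) + (22, 27). λ = (27 - 30)/(22 - 20) ≡ 38/2 mod 41. 2⁻¹ ≡ 21 (mod 41), so λ ≡ 19.
  x = λ² - 20 - 22 = 361 - 42 ≡ 32; y = λ·(20 - 32) - 30 ≡ 29. → (32, 29)
4P: (32, 29) + (22, 27). λ = (27 - 29)/(22 - 32) ≡ 39/31 mod 41. 31⁻¹ ≡ 4 (mod 41), so λ ≡ 33.
  x = λ² - 32 - 22 = 1089 - 54 ≡ 10; y = λ·(32 - 10) - 29 ≡ 0. → (10, 0)
5P: (10, 0) + (22, 27). λ = (27 - 0)/(22 - 10) ≡ 27/12 mod 41. 12⁻¹ ≡ 24 (mod 41) since 12·24 = 288 ≡ 1, so λ ≡ 33.
  x = λ² - 10 - 22 = 1089 - 32 ≡ 32; y = λ·(10 - 32) - 0 ≡ 12. → (32, 12)

(32, 12)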